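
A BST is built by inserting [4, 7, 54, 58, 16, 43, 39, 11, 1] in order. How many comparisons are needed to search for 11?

Search path for 11: 4 -> 7 -> 54 -> 16 -> 11
Found: True
Comparisons: 5


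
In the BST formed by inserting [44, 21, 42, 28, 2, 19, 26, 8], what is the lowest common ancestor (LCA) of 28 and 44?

Tree insertion order: [44, 21, 42, 28, 2, 19, 26, 8]
Tree (level-order array): [44, 21, None, 2, 42, None, 19, 28, None, 8, None, 26]
In a BST, the LCA of p=28, q=44 is the first node v on the
root-to-leaf path with p <= v <= q (go left if both < v, right if both > v).
Walk from root:
  at 44: 28 <= 44 <= 44, this is the LCA
LCA = 44


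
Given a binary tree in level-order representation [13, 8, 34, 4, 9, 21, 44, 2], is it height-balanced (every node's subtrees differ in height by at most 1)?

Tree (level-order array): [13, 8, 34, 4, 9, 21, 44, 2]
Definition: a tree is height-balanced if, at every node, |h(left) - h(right)| <= 1 (empty subtree has height -1).
Bottom-up per-node check:
  node 2: h_left=-1, h_right=-1, diff=0 [OK], height=0
  node 4: h_left=0, h_right=-1, diff=1 [OK], height=1
  node 9: h_left=-1, h_right=-1, diff=0 [OK], height=0
  node 8: h_left=1, h_right=0, diff=1 [OK], height=2
  node 21: h_left=-1, h_right=-1, diff=0 [OK], height=0
  node 44: h_left=-1, h_right=-1, diff=0 [OK], height=0
  node 34: h_left=0, h_right=0, diff=0 [OK], height=1
  node 13: h_left=2, h_right=1, diff=1 [OK], height=3
All nodes satisfy the balance condition.
Result: Balanced


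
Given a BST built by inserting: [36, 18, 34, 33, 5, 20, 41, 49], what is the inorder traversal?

Tree insertion order: [36, 18, 34, 33, 5, 20, 41, 49]
Tree (level-order array): [36, 18, 41, 5, 34, None, 49, None, None, 33, None, None, None, 20]
Inorder traversal: [5, 18, 20, 33, 34, 36, 41, 49]


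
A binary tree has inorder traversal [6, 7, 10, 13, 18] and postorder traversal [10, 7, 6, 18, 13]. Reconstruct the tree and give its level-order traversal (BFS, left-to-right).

Inorder:   [6, 7, 10, 13, 18]
Postorder: [10, 7, 6, 18, 13]
Algorithm: postorder visits root last, so walk postorder right-to-left;
each value is the root of the current inorder slice — split it at that
value, recurse on the right subtree first, then the left.
Recursive splits:
  root=13; inorder splits into left=[6, 7, 10], right=[18]
  root=18; inorder splits into left=[], right=[]
  root=6; inorder splits into left=[], right=[7, 10]
  root=7; inorder splits into left=[], right=[10]
  root=10; inorder splits into left=[], right=[]
Reconstructed level-order: [13, 6, 18, 7, 10]


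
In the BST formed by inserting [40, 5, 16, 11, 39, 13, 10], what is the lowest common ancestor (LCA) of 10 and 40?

Tree insertion order: [40, 5, 16, 11, 39, 13, 10]
Tree (level-order array): [40, 5, None, None, 16, 11, 39, 10, 13]
In a BST, the LCA of p=10, q=40 is the first node v on the
root-to-leaf path with p <= v <= q (go left if both < v, right if both > v).
Walk from root:
  at 40: 10 <= 40 <= 40, this is the LCA
LCA = 40


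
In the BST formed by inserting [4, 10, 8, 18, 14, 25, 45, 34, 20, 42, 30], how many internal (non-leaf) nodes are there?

Tree built from: [4, 10, 8, 18, 14, 25, 45, 34, 20, 42, 30]
Tree (level-order array): [4, None, 10, 8, 18, None, None, 14, 25, None, None, 20, 45, None, None, 34, None, 30, 42]
Rule: An internal node has at least one child.
Per-node child counts:
  node 4: 1 child(ren)
  node 10: 2 child(ren)
  node 8: 0 child(ren)
  node 18: 2 child(ren)
  node 14: 0 child(ren)
  node 25: 2 child(ren)
  node 20: 0 child(ren)
  node 45: 1 child(ren)
  node 34: 2 child(ren)
  node 30: 0 child(ren)
  node 42: 0 child(ren)
Matching nodes: [4, 10, 18, 25, 45, 34]
Count of internal (non-leaf) nodes: 6


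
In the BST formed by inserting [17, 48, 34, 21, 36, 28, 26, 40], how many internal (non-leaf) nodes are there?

Tree built from: [17, 48, 34, 21, 36, 28, 26, 40]
Tree (level-order array): [17, None, 48, 34, None, 21, 36, None, 28, None, 40, 26]
Rule: An internal node has at least one child.
Per-node child counts:
  node 17: 1 child(ren)
  node 48: 1 child(ren)
  node 34: 2 child(ren)
  node 21: 1 child(ren)
  node 28: 1 child(ren)
  node 26: 0 child(ren)
  node 36: 1 child(ren)
  node 40: 0 child(ren)
Matching nodes: [17, 48, 34, 21, 28, 36]
Count of internal (non-leaf) nodes: 6


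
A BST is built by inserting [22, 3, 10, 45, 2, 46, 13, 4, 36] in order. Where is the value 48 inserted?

Starting tree (level order): [22, 3, 45, 2, 10, 36, 46, None, None, 4, 13]
Insertion path: 22 -> 45 -> 46
Result: insert 48 as right child of 46
Final tree (level order): [22, 3, 45, 2, 10, 36, 46, None, None, 4, 13, None, None, None, 48]


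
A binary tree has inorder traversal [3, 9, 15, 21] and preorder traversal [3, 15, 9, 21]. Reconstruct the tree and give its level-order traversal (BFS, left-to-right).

Inorder:  [3, 9, 15, 21]
Preorder: [3, 15, 9, 21]
Algorithm: preorder visits root first, so consume preorder in order;
for each root, split the current inorder slice at that value into
left-subtree inorder and right-subtree inorder, then recurse.
Recursive splits:
  root=3; inorder splits into left=[], right=[9, 15, 21]
  root=15; inorder splits into left=[9], right=[21]
  root=9; inorder splits into left=[], right=[]
  root=21; inorder splits into left=[], right=[]
Reconstructed level-order: [3, 15, 9, 21]


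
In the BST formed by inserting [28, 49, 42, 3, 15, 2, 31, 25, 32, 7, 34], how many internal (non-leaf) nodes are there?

Tree built from: [28, 49, 42, 3, 15, 2, 31, 25, 32, 7, 34]
Tree (level-order array): [28, 3, 49, 2, 15, 42, None, None, None, 7, 25, 31, None, None, None, None, None, None, 32, None, 34]
Rule: An internal node has at least one child.
Per-node child counts:
  node 28: 2 child(ren)
  node 3: 2 child(ren)
  node 2: 0 child(ren)
  node 15: 2 child(ren)
  node 7: 0 child(ren)
  node 25: 0 child(ren)
  node 49: 1 child(ren)
  node 42: 1 child(ren)
  node 31: 1 child(ren)
  node 32: 1 child(ren)
  node 34: 0 child(ren)
Matching nodes: [28, 3, 15, 49, 42, 31, 32]
Count of internal (non-leaf) nodes: 7


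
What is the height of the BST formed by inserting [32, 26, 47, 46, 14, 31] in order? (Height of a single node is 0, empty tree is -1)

Insertion order: [32, 26, 47, 46, 14, 31]
Tree (level-order array): [32, 26, 47, 14, 31, 46]
Compute height bottom-up (empty subtree = -1):
  height(14) = 1 + max(-1, -1) = 0
  height(31) = 1 + max(-1, -1) = 0
  height(26) = 1 + max(0, 0) = 1
  height(46) = 1 + max(-1, -1) = 0
  height(47) = 1 + max(0, -1) = 1
  height(32) = 1 + max(1, 1) = 2
Height = 2


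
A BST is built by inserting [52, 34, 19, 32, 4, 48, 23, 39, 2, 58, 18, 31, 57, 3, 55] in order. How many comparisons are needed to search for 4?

Search path for 4: 52 -> 34 -> 19 -> 4
Found: True
Comparisons: 4


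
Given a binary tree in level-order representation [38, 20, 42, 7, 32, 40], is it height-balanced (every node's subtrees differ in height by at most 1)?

Tree (level-order array): [38, 20, 42, 7, 32, 40]
Definition: a tree is height-balanced if, at every node, |h(left) - h(right)| <= 1 (empty subtree has height -1).
Bottom-up per-node check:
  node 7: h_left=-1, h_right=-1, diff=0 [OK], height=0
  node 32: h_left=-1, h_right=-1, diff=0 [OK], height=0
  node 20: h_left=0, h_right=0, diff=0 [OK], height=1
  node 40: h_left=-1, h_right=-1, diff=0 [OK], height=0
  node 42: h_left=0, h_right=-1, diff=1 [OK], height=1
  node 38: h_left=1, h_right=1, diff=0 [OK], height=2
All nodes satisfy the balance condition.
Result: Balanced


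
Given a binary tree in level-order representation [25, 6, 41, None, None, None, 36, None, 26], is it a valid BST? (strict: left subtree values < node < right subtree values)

Level-order array: [25, 6, 41, None, None, None, 36, None, 26]
Validate using subtree bounds (lo, hi): at each node, require lo < value < hi,
then recurse left with hi=value and right with lo=value.
Preorder trace (stopping at first violation):
  at node 25 with bounds (-inf, +inf): OK
  at node 6 with bounds (-inf, 25): OK
  at node 41 with bounds (25, +inf): OK
  at node 36 with bounds (41, +inf): VIOLATION
Node 36 violates its bound: not (41 < 36 < +inf).
Result: Not a valid BST


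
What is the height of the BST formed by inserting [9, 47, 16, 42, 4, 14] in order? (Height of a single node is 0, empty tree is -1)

Insertion order: [9, 47, 16, 42, 4, 14]
Tree (level-order array): [9, 4, 47, None, None, 16, None, 14, 42]
Compute height bottom-up (empty subtree = -1):
  height(4) = 1 + max(-1, -1) = 0
  height(14) = 1 + max(-1, -1) = 0
  height(42) = 1 + max(-1, -1) = 0
  height(16) = 1 + max(0, 0) = 1
  height(47) = 1 + max(1, -1) = 2
  height(9) = 1 + max(0, 2) = 3
Height = 3


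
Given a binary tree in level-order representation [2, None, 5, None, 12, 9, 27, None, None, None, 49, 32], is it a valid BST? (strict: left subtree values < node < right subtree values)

Level-order array: [2, None, 5, None, 12, 9, 27, None, None, None, 49, 32]
Validate using subtree bounds (lo, hi): at each node, require lo < value < hi,
then recurse left with hi=value and right with lo=value.
Preorder trace (stopping at first violation):
  at node 2 with bounds (-inf, +inf): OK
  at node 5 with bounds (2, +inf): OK
  at node 12 with bounds (5, +inf): OK
  at node 9 with bounds (5, 12): OK
  at node 27 with bounds (12, +inf): OK
  at node 49 with bounds (27, +inf): OK
  at node 32 with bounds (27, 49): OK
No violation found at any node.
Result: Valid BST


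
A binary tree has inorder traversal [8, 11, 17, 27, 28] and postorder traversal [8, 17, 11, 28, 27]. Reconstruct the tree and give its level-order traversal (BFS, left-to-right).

Inorder:   [8, 11, 17, 27, 28]
Postorder: [8, 17, 11, 28, 27]
Algorithm: postorder visits root last, so walk postorder right-to-left;
each value is the root of the current inorder slice — split it at that
value, recurse on the right subtree first, then the left.
Recursive splits:
  root=27; inorder splits into left=[8, 11, 17], right=[28]
  root=28; inorder splits into left=[], right=[]
  root=11; inorder splits into left=[8], right=[17]
  root=17; inorder splits into left=[], right=[]
  root=8; inorder splits into left=[], right=[]
Reconstructed level-order: [27, 11, 28, 8, 17]


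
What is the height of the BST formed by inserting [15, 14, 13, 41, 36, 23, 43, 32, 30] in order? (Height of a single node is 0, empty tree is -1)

Insertion order: [15, 14, 13, 41, 36, 23, 43, 32, 30]
Tree (level-order array): [15, 14, 41, 13, None, 36, 43, None, None, 23, None, None, None, None, 32, 30]
Compute height bottom-up (empty subtree = -1):
  height(13) = 1 + max(-1, -1) = 0
  height(14) = 1 + max(0, -1) = 1
  height(30) = 1 + max(-1, -1) = 0
  height(32) = 1 + max(0, -1) = 1
  height(23) = 1 + max(-1, 1) = 2
  height(36) = 1 + max(2, -1) = 3
  height(43) = 1 + max(-1, -1) = 0
  height(41) = 1 + max(3, 0) = 4
  height(15) = 1 + max(1, 4) = 5
Height = 5


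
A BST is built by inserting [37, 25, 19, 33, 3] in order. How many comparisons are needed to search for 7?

Search path for 7: 37 -> 25 -> 19 -> 3
Found: False
Comparisons: 4


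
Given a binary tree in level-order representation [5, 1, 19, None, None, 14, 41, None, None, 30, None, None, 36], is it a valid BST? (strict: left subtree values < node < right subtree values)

Level-order array: [5, 1, 19, None, None, 14, 41, None, None, 30, None, None, 36]
Validate using subtree bounds (lo, hi): at each node, require lo < value < hi,
then recurse left with hi=value and right with lo=value.
Preorder trace (stopping at first violation):
  at node 5 with bounds (-inf, +inf): OK
  at node 1 with bounds (-inf, 5): OK
  at node 19 with bounds (5, +inf): OK
  at node 14 with bounds (5, 19): OK
  at node 41 with bounds (19, +inf): OK
  at node 30 with bounds (19, 41): OK
  at node 36 with bounds (30, 41): OK
No violation found at any node.
Result: Valid BST


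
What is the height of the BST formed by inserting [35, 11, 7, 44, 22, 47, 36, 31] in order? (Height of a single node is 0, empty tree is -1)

Insertion order: [35, 11, 7, 44, 22, 47, 36, 31]
Tree (level-order array): [35, 11, 44, 7, 22, 36, 47, None, None, None, 31]
Compute height bottom-up (empty subtree = -1):
  height(7) = 1 + max(-1, -1) = 0
  height(31) = 1 + max(-1, -1) = 0
  height(22) = 1 + max(-1, 0) = 1
  height(11) = 1 + max(0, 1) = 2
  height(36) = 1 + max(-1, -1) = 0
  height(47) = 1 + max(-1, -1) = 0
  height(44) = 1 + max(0, 0) = 1
  height(35) = 1 + max(2, 1) = 3
Height = 3


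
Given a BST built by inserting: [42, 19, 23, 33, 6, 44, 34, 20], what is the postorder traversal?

Tree insertion order: [42, 19, 23, 33, 6, 44, 34, 20]
Tree (level-order array): [42, 19, 44, 6, 23, None, None, None, None, 20, 33, None, None, None, 34]
Postorder traversal: [6, 20, 34, 33, 23, 19, 44, 42]


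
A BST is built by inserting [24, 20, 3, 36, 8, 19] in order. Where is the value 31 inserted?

Starting tree (level order): [24, 20, 36, 3, None, None, None, None, 8, None, 19]
Insertion path: 24 -> 36
Result: insert 31 as left child of 36
Final tree (level order): [24, 20, 36, 3, None, 31, None, None, 8, None, None, None, 19]


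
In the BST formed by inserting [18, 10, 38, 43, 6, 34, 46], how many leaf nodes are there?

Tree built from: [18, 10, 38, 43, 6, 34, 46]
Tree (level-order array): [18, 10, 38, 6, None, 34, 43, None, None, None, None, None, 46]
Rule: A leaf has 0 children.
Per-node child counts:
  node 18: 2 child(ren)
  node 10: 1 child(ren)
  node 6: 0 child(ren)
  node 38: 2 child(ren)
  node 34: 0 child(ren)
  node 43: 1 child(ren)
  node 46: 0 child(ren)
Matching nodes: [6, 34, 46]
Count of leaf nodes: 3


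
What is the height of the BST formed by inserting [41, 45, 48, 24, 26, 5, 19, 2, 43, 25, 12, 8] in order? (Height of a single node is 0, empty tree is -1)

Insertion order: [41, 45, 48, 24, 26, 5, 19, 2, 43, 25, 12, 8]
Tree (level-order array): [41, 24, 45, 5, 26, 43, 48, 2, 19, 25, None, None, None, None, None, None, None, 12, None, None, None, 8]
Compute height bottom-up (empty subtree = -1):
  height(2) = 1 + max(-1, -1) = 0
  height(8) = 1 + max(-1, -1) = 0
  height(12) = 1 + max(0, -1) = 1
  height(19) = 1 + max(1, -1) = 2
  height(5) = 1 + max(0, 2) = 3
  height(25) = 1 + max(-1, -1) = 0
  height(26) = 1 + max(0, -1) = 1
  height(24) = 1 + max(3, 1) = 4
  height(43) = 1 + max(-1, -1) = 0
  height(48) = 1 + max(-1, -1) = 0
  height(45) = 1 + max(0, 0) = 1
  height(41) = 1 + max(4, 1) = 5
Height = 5


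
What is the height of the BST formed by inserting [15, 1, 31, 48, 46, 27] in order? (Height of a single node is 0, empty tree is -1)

Insertion order: [15, 1, 31, 48, 46, 27]
Tree (level-order array): [15, 1, 31, None, None, 27, 48, None, None, 46]
Compute height bottom-up (empty subtree = -1):
  height(1) = 1 + max(-1, -1) = 0
  height(27) = 1 + max(-1, -1) = 0
  height(46) = 1 + max(-1, -1) = 0
  height(48) = 1 + max(0, -1) = 1
  height(31) = 1 + max(0, 1) = 2
  height(15) = 1 + max(0, 2) = 3
Height = 3


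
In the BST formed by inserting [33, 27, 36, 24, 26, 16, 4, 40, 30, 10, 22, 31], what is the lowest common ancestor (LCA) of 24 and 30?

Tree insertion order: [33, 27, 36, 24, 26, 16, 4, 40, 30, 10, 22, 31]
Tree (level-order array): [33, 27, 36, 24, 30, None, 40, 16, 26, None, 31, None, None, 4, 22, None, None, None, None, None, 10]
In a BST, the LCA of p=24, q=30 is the first node v on the
root-to-leaf path with p <= v <= q (go left if both < v, right if both > v).
Walk from root:
  at 33: both 24 and 30 < 33, go left
  at 27: 24 <= 27 <= 30, this is the LCA
LCA = 27


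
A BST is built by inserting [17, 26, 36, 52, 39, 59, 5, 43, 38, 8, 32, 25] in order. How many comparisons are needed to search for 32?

Search path for 32: 17 -> 26 -> 36 -> 32
Found: True
Comparisons: 4


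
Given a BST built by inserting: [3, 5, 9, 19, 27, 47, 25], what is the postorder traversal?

Tree insertion order: [3, 5, 9, 19, 27, 47, 25]
Tree (level-order array): [3, None, 5, None, 9, None, 19, None, 27, 25, 47]
Postorder traversal: [25, 47, 27, 19, 9, 5, 3]


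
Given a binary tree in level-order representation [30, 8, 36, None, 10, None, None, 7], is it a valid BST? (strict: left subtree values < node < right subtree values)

Level-order array: [30, 8, 36, None, 10, None, None, 7]
Validate using subtree bounds (lo, hi): at each node, require lo < value < hi,
then recurse left with hi=value and right with lo=value.
Preorder trace (stopping at first violation):
  at node 30 with bounds (-inf, +inf): OK
  at node 8 with bounds (-inf, 30): OK
  at node 10 with bounds (8, 30): OK
  at node 7 with bounds (8, 10): VIOLATION
Node 7 violates its bound: not (8 < 7 < 10).
Result: Not a valid BST


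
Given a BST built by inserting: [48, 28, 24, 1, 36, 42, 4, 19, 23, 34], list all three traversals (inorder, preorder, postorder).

Tree insertion order: [48, 28, 24, 1, 36, 42, 4, 19, 23, 34]
Tree (level-order array): [48, 28, None, 24, 36, 1, None, 34, 42, None, 4, None, None, None, None, None, 19, None, 23]
Inorder (L, root, R): [1, 4, 19, 23, 24, 28, 34, 36, 42, 48]
Preorder (root, L, R): [48, 28, 24, 1, 4, 19, 23, 36, 34, 42]
Postorder (L, R, root): [23, 19, 4, 1, 24, 34, 42, 36, 28, 48]


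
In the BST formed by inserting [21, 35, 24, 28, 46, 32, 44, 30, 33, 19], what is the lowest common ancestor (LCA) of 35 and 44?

Tree insertion order: [21, 35, 24, 28, 46, 32, 44, 30, 33, 19]
Tree (level-order array): [21, 19, 35, None, None, 24, 46, None, 28, 44, None, None, 32, None, None, 30, 33]
In a BST, the LCA of p=35, q=44 is the first node v on the
root-to-leaf path with p <= v <= q (go left if both < v, right if both > v).
Walk from root:
  at 21: both 35 and 44 > 21, go right
  at 35: 35 <= 35 <= 44, this is the LCA
LCA = 35


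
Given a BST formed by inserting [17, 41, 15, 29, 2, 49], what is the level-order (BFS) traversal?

Tree insertion order: [17, 41, 15, 29, 2, 49]
Tree (level-order array): [17, 15, 41, 2, None, 29, 49]
BFS from the root, enqueuing left then right child of each popped node:
  queue [17] -> pop 17, enqueue [15, 41], visited so far: [17]
  queue [15, 41] -> pop 15, enqueue [2], visited so far: [17, 15]
  queue [41, 2] -> pop 41, enqueue [29, 49], visited so far: [17, 15, 41]
  queue [2, 29, 49] -> pop 2, enqueue [none], visited so far: [17, 15, 41, 2]
  queue [29, 49] -> pop 29, enqueue [none], visited so far: [17, 15, 41, 2, 29]
  queue [49] -> pop 49, enqueue [none], visited so far: [17, 15, 41, 2, 29, 49]
Result: [17, 15, 41, 2, 29, 49]


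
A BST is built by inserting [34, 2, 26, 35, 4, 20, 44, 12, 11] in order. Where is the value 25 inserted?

Starting tree (level order): [34, 2, 35, None, 26, None, 44, 4, None, None, None, None, 20, 12, None, 11]
Insertion path: 34 -> 2 -> 26 -> 4 -> 20
Result: insert 25 as right child of 20
Final tree (level order): [34, 2, 35, None, 26, None, 44, 4, None, None, None, None, 20, 12, 25, 11]


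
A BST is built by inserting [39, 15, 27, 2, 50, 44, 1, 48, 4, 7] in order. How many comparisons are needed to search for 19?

Search path for 19: 39 -> 15 -> 27
Found: False
Comparisons: 3


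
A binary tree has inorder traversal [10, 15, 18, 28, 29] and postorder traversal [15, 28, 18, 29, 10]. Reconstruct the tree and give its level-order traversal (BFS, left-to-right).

Inorder:   [10, 15, 18, 28, 29]
Postorder: [15, 28, 18, 29, 10]
Algorithm: postorder visits root last, so walk postorder right-to-left;
each value is the root of the current inorder slice — split it at that
value, recurse on the right subtree first, then the left.
Recursive splits:
  root=10; inorder splits into left=[], right=[15, 18, 28, 29]
  root=29; inorder splits into left=[15, 18, 28], right=[]
  root=18; inorder splits into left=[15], right=[28]
  root=28; inorder splits into left=[], right=[]
  root=15; inorder splits into left=[], right=[]
Reconstructed level-order: [10, 29, 18, 15, 28]


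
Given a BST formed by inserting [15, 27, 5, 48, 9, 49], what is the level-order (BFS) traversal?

Tree insertion order: [15, 27, 5, 48, 9, 49]
Tree (level-order array): [15, 5, 27, None, 9, None, 48, None, None, None, 49]
BFS from the root, enqueuing left then right child of each popped node:
  queue [15] -> pop 15, enqueue [5, 27], visited so far: [15]
  queue [5, 27] -> pop 5, enqueue [9], visited so far: [15, 5]
  queue [27, 9] -> pop 27, enqueue [48], visited so far: [15, 5, 27]
  queue [9, 48] -> pop 9, enqueue [none], visited so far: [15, 5, 27, 9]
  queue [48] -> pop 48, enqueue [49], visited so far: [15, 5, 27, 9, 48]
  queue [49] -> pop 49, enqueue [none], visited so far: [15, 5, 27, 9, 48, 49]
Result: [15, 5, 27, 9, 48, 49]


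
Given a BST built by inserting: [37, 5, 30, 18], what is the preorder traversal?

Tree insertion order: [37, 5, 30, 18]
Tree (level-order array): [37, 5, None, None, 30, 18]
Preorder traversal: [37, 5, 30, 18]


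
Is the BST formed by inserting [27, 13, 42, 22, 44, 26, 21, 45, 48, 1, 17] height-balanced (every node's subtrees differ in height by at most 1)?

Tree (level-order array): [27, 13, 42, 1, 22, None, 44, None, None, 21, 26, None, 45, 17, None, None, None, None, 48]
Definition: a tree is height-balanced if, at every node, |h(left) - h(right)| <= 1 (empty subtree has height -1).
Bottom-up per-node check:
  node 1: h_left=-1, h_right=-1, diff=0 [OK], height=0
  node 17: h_left=-1, h_right=-1, diff=0 [OK], height=0
  node 21: h_left=0, h_right=-1, diff=1 [OK], height=1
  node 26: h_left=-1, h_right=-1, diff=0 [OK], height=0
  node 22: h_left=1, h_right=0, diff=1 [OK], height=2
  node 13: h_left=0, h_right=2, diff=2 [FAIL (|0-2|=2 > 1)], height=3
  node 48: h_left=-1, h_right=-1, diff=0 [OK], height=0
  node 45: h_left=-1, h_right=0, diff=1 [OK], height=1
  node 44: h_left=-1, h_right=1, diff=2 [FAIL (|-1-1|=2 > 1)], height=2
  node 42: h_left=-1, h_right=2, diff=3 [FAIL (|-1-2|=3 > 1)], height=3
  node 27: h_left=3, h_right=3, diff=0 [OK], height=4
Node 13 violates the condition: |0 - 2| = 2 > 1.
Result: Not balanced


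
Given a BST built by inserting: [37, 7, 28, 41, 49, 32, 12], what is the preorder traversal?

Tree insertion order: [37, 7, 28, 41, 49, 32, 12]
Tree (level-order array): [37, 7, 41, None, 28, None, 49, 12, 32]
Preorder traversal: [37, 7, 28, 12, 32, 41, 49]


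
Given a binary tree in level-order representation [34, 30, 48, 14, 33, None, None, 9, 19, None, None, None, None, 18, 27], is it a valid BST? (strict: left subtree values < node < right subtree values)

Level-order array: [34, 30, 48, 14, 33, None, None, 9, 19, None, None, None, None, 18, 27]
Validate using subtree bounds (lo, hi): at each node, require lo < value < hi,
then recurse left with hi=value and right with lo=value.
Preorder trace (stopping at first violation):
  at node 34 with bounds (-inf, +inf): OK
  at node 30 with bounds (-inf, 34): OK
  at node 14 with bounds (-inf, 30): OK
  at node 9 with bounds (-inf, 14): OK
  at node 19 with bounds (14, 30): OK
  at node 18 with bounds (14, 19): OK
  at node 27 with bounds (19, 30): OK
  at node 33 with bounds (30, 34): OK
  at node 48 with bounds (34, +inf): OK
No violation found at any node.
Result: Valid BST


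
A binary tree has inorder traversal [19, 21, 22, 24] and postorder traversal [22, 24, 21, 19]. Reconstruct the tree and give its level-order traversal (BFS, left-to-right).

Inorder:   [19, 21, 22, 24]
Postorder: [22, 24, 21, 19]
Algorithm: postorder visits root last, so walk postorder right-to-left;
each value is the root of the current inorder slice — split it at that
value, recurse on the right subtree first, then the left.
Recursive splits:
  root=19; inorder splits into left=[], right=[21, 22, 24]
  root=21; inorder splits into left=[], right=[22, 24]
  root=24; inorder splits into left=[22], right=[]
  root=22; inorder splits into left=[], right=[]
Reconstructed level-order: [19, 21, 24, 22]


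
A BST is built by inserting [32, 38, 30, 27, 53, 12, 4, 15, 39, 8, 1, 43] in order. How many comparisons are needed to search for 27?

Search path for 27: 32 -> 30 -> 27
Found: True
Comparisons: 3


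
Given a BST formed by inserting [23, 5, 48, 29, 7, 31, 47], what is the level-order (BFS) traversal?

Tree insertion order: [23, 5, 48, 29, 7, 31, 47]
Tree (level-order array): [23, 5, 48, None, 7, 29, None, None, None, None, 31, None, 47]
BFS from the root, enqueuing left then right child of each popped node:
  queue [23] -> pop 23, enqueue [5, 48], visited so far: [23]
  queue [5, 48] -> pop 5, enqueue [7], visited so far: [23, 5]
  queue [48, 7] -> pop 48, enqueue [29], visited so far: [23, 5, 48]
  queue [7, 29] -> pop 7, enqueue [none], visited so far: [23, 5, 48, 7]
  queue [29] -> pop 29, enqueue [31], visited so far: [23, 5, 48, 7, 29]
  queue [31] -> pop 31, enqueue [47], visited so far: [23, 5, 48, 7, 29, 31]
  queue [47] -> pop 47, enqueue [none], visited so far: [23, 5, 48, 7, 29, 31, 47]
Result: [23, 5, 48, 7, 29, 31, 47]


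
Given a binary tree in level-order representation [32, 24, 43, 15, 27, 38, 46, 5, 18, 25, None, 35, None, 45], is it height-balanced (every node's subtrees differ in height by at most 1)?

Tree (level-order array): [32, 24, 43, 15, 27, 38, 46, 5, 18, 25, None, 35, None, 45]
Definition: a tree is height-balanced if, at every node, |h(left) - h(right)| <= 1 (empty subtree has height -1).
Bottom-up per-node check:
  node 5: h_left=-1, h_right=-1, diff=0 [OK], height=0
  node 18: h_left=-1, h_right=-1, diff=0 [OK], height=0
  node 15: h_left=0, h_right=0, diff=0 [OK], height=1
  node 25: h_left=-1, h_right=-1, diff=0 [OK], height=0
  node 27: h_left=0, h_right=-1, diff=1 [OK], height=1
  node 24: h_left=1, h_right=1, diff=0 [OK], height=2
  node 35: h_left=-1, h_right=-1, diff=0 [OK], height=0
  node 38: h_left=0, h_right=-1, diff=1 [OK], height=1
  node 45: h_left=-1, h_right=-1, diff=0 [OK], height=0
  node 46: h_left=0, h_right=-1, diff=1 [OK], height=1
  node 43: h_left=1, h_right=1, diff=0 [OK], height=2
  node 32: h_left=2, h_right=2, diff=0 [OK], height=3
All nodes satisfy the balance condition.
Result: Balanced


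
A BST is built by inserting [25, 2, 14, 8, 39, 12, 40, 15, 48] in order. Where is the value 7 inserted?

Starting tree (level order): [25, 2, 39, None, 14, None, 40, 8, 15, None, 48, None, 12]
Insertion path: 25 -> 2 -> 14 -> 8
Result: insert 7 as left child of 8
Final tree (level order): [25, 2, 39, None, 14, None, 40, 8, 15, None, 48, 7, 12]


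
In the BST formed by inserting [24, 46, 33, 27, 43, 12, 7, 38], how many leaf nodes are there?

Tree built from: [24, 46, 33, 27, 43, 12, 7, 38]
Tree (level-order array): [24, 12, 46, 7, None, 33, None, None, None, 27, 43, None, None, 38]
Rule: A leaf has 0 children.
Per-node child counts:
  node 24: 2 child(ren)
  node 12: 1 child(ren)
  node 7: 0 child(ren)
  node 46: 1 child(ren)
  node 33: 2 child(ren)
  node 27: 0 child(ren)
  node 43: 1 child(ren)
  node 38: 0 child(ren)
Matching nodes: [7, 27, 38]
Count of leaf nodes: 3


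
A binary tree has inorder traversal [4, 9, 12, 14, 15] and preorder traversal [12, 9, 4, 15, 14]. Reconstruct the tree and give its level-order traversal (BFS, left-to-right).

Inorder:  [4, 9, 12, 14, 15]
Preorder: [12, 9, 4, 15, 14]
Algorithm: preorder visits root first, so consume preorder in order;
for each root, split the current inorder slice at that value into
left-subtree inorder and right-subtree inorder, then recurse.
Recursive splits:
  root=12; inorder splits into left=[4, 9], right=[14, 15]
  root=9; inorder splits into left=[4], right=[]
  root=4; inorder splits into left=[], right=[]
  root=15; inorder splits into left=[14], right=[]
  root=14; inorder splits into left=[], right=[]
Reconstructed level-order: [12, 9, 15, 4, 14]


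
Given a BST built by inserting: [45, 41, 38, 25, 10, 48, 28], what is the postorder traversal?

Tree insertion order: [45, 41, 38, 25, 10, 48, 28]
Tree (level-order array): [45, 41, 48, 38, None, None, None, 25, None, 10, 28]
Postorder traversal: [10, 28, 25, 38, 41, 48, 45]


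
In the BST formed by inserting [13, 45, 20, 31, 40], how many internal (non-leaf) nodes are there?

Tree built from: [13, 45, 20, 31, 40]
Tree (level-order array): [13, None, 45, 20, None, None, 31, None, 40]
Rule: An internal node has at least one child.
Per-node child counts:
  node 13: 1 child(ren)
  node 45: 1 child(ren)
  node 20: 1 child(ren)
  node 31: 1 child(ren)
  node 40: 0 child(ren)
Matching nodes: [13, 45, 20, 31]
Count of internal (non-leaf) nodes: 4


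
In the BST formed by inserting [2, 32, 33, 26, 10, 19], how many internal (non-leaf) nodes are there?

Tree built from: [2, 32, 33, 26, 10, 19]
Tree (level-order array): [2, None, 32, 26, 33, 10, None, None, None, None, 19]
Rule: An internal node has at least one child.
Per-node child counts:
  node 2: 1 child(ren)
  node 32: 2 child(ren)
  node 26: 1 child(ren)
  node 10: 1 child(ren)
  node 19: 0 child(ren)
  node 33: 0 child(ren)
Matching nodes: [2, 32, 26, 10]
Count of internal (non-leaf) nodes: 4


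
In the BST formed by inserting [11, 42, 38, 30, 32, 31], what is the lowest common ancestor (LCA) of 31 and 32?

Tree insertion order: [11, 42, 38, 30, 32, 31]
Tree (level-order array): [11, None, 42, 38, None, 30, None, None, 32, 31]
In a BST, the LCA of p=31, q=32 is the first node v on the
root-to-leaf path with p <= v <= q (go left if both < v, right if both > v).
Walk from root:
  at 11: both 31 and 32 > 11, go right
  at 42: both 31 and 32 < 42, go left
  at 38: both 31 and 32 < 38, go left
  at 30: both 31 and 32 > 30, go right
  at 32: 31 <= 32 <= 32, this is the LCA
LCA = 32


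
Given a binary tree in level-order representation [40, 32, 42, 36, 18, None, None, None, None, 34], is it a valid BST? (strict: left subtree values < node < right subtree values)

Level-order array: [40, 32, 42, 36, 18, None, None, None, None, 34]
Validate using subtree bounds (lo, hi): at each node, require lo < value < hi,
then recurse left with hi=value and right with lo=value.
Preorder trace (stopping at first violation):
  at node 40 with bounds (-inf, +inf): OK
  at node 32 with bounds (-inf, 40): OK
  at node 36 with bounds (-inf, 32): VIOLATION
Node 36 violates its bound: not (-inf < 36 < 32).
Result: Not a valid BST


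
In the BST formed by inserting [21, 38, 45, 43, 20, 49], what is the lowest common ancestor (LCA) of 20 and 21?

Tree insertion order: [21, 38, 45, 43, 20, 49]
Tree (level-order array): [21, 20, 38, None, None, None, 45, 43, 49]
In a BST, the LCA of p=20, q=21 is the first node v on the
root-to-leaf path with p <= v <= q (go left if both < v, right if both > v).
Walk from root:
  at 21: 20 <= 21 <= 21, this is the LCA
LCA = 21


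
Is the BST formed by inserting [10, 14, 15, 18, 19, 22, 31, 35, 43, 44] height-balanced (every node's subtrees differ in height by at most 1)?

Tree (level-order array): [10, None, 14, None, 15, None, 18, None, 19, None, 22, None, 31, None, 35, None, 43, None, 44]
Definition: a tree is height-balanced if, at every node, |h(left) - h(right)| <= 1 (empty subtree has height -1).
Bottom-up per-node check:
  node 44: h_left=-1, h_right=-1, diff=0 [OK], height=0
  node 43: h_left=-1, h_right=0, diff=1 [OK], height=1
  node 35: h_left=-1, h_right=1, diff=2 [FAIL (|-1-1|=2 > 1)], height=2
  node 31: h_left=-1, h_right=2, diff=3 [FAIL (|-1-2|=3 > 1)], height=3
  node 22: h_left=-1, h_right=3, diff=4 [FAIL (|-1-3|=4 > 1)], height=4
  node 19: h_left=-1, h_right=4, diff=5 [FAIL (|-1-4|=5 > 1)], height=5
  node 18: h_left=-1, h_right=5, diff=6 [FAIL (|-1-5|=6 > 1)], height=6
  node 15: h_left=-1, h_right=6, diff=7 [FAIL (|-1-6|=7 > 1)], height=7
  node 14: h_left=-1, h_right=7, diff=8 [FAIL (|-1-7|=8 > 1)], height=8
  node 10: h_left=-1, h_right=8, diff=9 [FAIL (|-1-8|=9 > 1)], height=9
Node 35 violates the condition: |-1 - 1| = 2 > 1.
Result: Not balanced


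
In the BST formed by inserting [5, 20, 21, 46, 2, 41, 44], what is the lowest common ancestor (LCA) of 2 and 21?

Tree insertion order: [5, 20, 21, 46, 2, 41, 44]
Tree (level-order array): [5, 2, 20, None, None, None, 21, None, 46, 41, None, None, 44]
In a BST, the LCA of p=2, q=21 is the first node v on the
root-to-leaf path with p <= v <= q (go left if both < v, right if both > v).
Walk from root:
  at 5: 2 <= 5 <= 21, this is the LCA
LCA = 5


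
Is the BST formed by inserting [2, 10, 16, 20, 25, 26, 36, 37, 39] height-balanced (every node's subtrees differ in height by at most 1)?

Tree (level-order array): [2, None, 10, None, 16, None, 20, None, 25, None, 26, None, 36, None, 37, None, 39]
Definition: a tree is height-balanced if, at every node, |h(left) - h(right)| <= 1 (empty subtree has height -1).
Bottom-up per-node check:
  node 39: h_left=-1, h_right=-1, diff=0 [OK], height=0
  node 37: h_left=-1, h_right=0, diff=1 [OK], height=1
  node 36: h_left=-1, h_right=1, diff=2 [FAIL (|-1-1|=2 > 1)], height=2
  node 26: h_left=-1, h_right=2, diff=3 [FAIL (|-1-2|=3 > 1)], height=3
  node 25: h_left=-1, h_right=3, diff=4 [FAIL (|-1-3|=4 > 1)], height=4
  node 20: h_left=-1, h_right=4, diff=5 [FAIL (|-1-4|=5 > 1)], height=5
  node 16: h_left=-1, h_right=5, diff=6 [FAIL (|-1-5|=6 > 1)], height=6
  node 10: h_left=-1, h_right=6, diff=7 [FAIL (|-1-6|=7 > 1)], height=7
  node 2: h_left=-1, h_right=7, diff=8 [FAIL (|-1-7|=8 > 1)], height=8
Node 36 violates the condition: |-1 - 1| = 2 > 1.
Result: Not balanced


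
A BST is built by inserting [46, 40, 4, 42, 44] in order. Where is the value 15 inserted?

Starting tree (level order): [46, 40, None, 4, 42, None, None, None, 44]
Insertion path: 46 -> 40 -> 4
Result: insert 15 as right child of 4
Final tree (level order): [46, 40, None, 4, 42, None, 15, None, 44]


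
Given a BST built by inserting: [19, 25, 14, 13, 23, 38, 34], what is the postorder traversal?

Tree insertion order: [19, 25, 14, 13, 23, 38, 34]
Tree (level-order array): [19, 14, 25, 13, None, 23, 38, None, None, None, None, 34]
Postorder traversal: [13, 14, 23, 34, 38, 25, 19]


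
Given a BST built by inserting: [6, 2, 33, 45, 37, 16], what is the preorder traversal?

Tree insertion order: [6, 2, 33, 45, 37, 16]
Tree (level-order array): [6, 2, 33, None, None, 16, 45, None, None, 37]
Preorder traversal: [6, 2, 33, 16, 45, 37]


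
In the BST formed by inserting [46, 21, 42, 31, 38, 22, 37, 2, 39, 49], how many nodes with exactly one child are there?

Tree built from: [46, 21, 42, 31, 38, 22, 37, 2, 39, 49]
Tree (level-order array): [46, 21, 49, 2, 42, None, None, None, None, 31, None, 22, 38, None, None, 37, 39]
Rule: These are nodes with exactly 1 non-null child.
Per-node child counts:
  node 46: 2 child(ren)
  node 21: 2 child(ren)
  node 2: 0 child(ren)
  node 42: 1 child(ren)
  node 31: 2 child(ren)
  node 22: 0 child(ren)
  node 38: 2 child(ren)
  node 37: 0 child(ren)
  node 39: 0 child(ren)
  node 49: 0 child(ren)
Matching nodes: [42]
Count of nodes with exactly one child: 1


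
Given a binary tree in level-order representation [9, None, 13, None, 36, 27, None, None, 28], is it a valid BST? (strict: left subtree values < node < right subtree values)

Level-order array: [9, None, 13, None, 36, 27, None, None, 28]
Validate using subtree bounds (lo, hi): at each node, require lo < value < hi,
then recurse left with hi=value and right with lo=value.
Preorder trace (stopping at first violation):
  at node 9 with bounds (-inf, +inf): OK
  at node 13 with bounds (9, +inf): OK
  at node 36 with bounds (13, +inf): OK
  at node 27 with bounds (13, 36): OK
  at node 28 with bounds (27, 36): OK
No violation found at any node.
Result: Valid BST


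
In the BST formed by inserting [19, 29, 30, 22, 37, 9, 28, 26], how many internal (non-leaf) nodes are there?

Tree built from: [19, 29, 30, 22, 37, 9, 28, 26]
Tree (level-order array): [19, 9, 29, None, None, 22, 30, None, 28, None, 37, 26]
Rule: An internal node has at least one child.
Per-node child counts:
  node 19: 2 child(ren)
  node 9: 0 child(ren)
  node 29: 2 child(ren)
  node 22: 1 child(ren)
  node 28: 1 child(ren)
  node 26: 0 child(ren)
  node 30: 1 child(ren)
  node 37: 0 child(ren)
Matching nodes: [19, 29, 22, 28, 30]
Count of internal (non-leaf) nodes: 5


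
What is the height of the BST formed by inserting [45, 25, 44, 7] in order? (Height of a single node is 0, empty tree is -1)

Insertion order: [45, 25, 44, 7]
Tree (level-order array): [45, 25, None, 7, 44]
Compute height bottom-up (empty subtree = -1):
  height(7) = 1 + max(-1, -1) = 0
  height(44) = 1 + max(-1, -1) = 0
  height(25) = 1 + max(0, 0) = 1
  height(45) = 1 + max(1, -1) = 2
Height = 2


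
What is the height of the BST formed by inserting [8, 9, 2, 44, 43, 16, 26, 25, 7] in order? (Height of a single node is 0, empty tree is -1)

Insertion order: [8, 9, 2, 44, 43, 16, 26, 25, 7]
Tree (level-order array): [8, 2, 9, None, 7, None, 44, None, None, 43, None, 16, None, None, 26, 25]
Compute height bottom-up (empty subtree = -1):
  height(7) = 1 + max(-1, -1) = 0
  height(2) = 1 + max(-1, 0) = 1
  height(25) = 1 + max(-1, -1) = 0
  height(26) = 1 + max(0, -1) = 1
  height(16) = 1 + max(-1, 1) = 2
  height(43) = 1 + max(2, -1) = 3
  height(44) = 1 + max(3, -1) = 4
  height(9) = 1 + max(-1, 4) = 5
  height(8) = 1 + max(1, 5) = 6
Height = 6


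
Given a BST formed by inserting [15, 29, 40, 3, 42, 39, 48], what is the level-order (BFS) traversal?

Tree insertion order: [15, 29, 40, 3, 42, 39, 48]
Tree (level-order array): [15, 3, 29, None, None, None, 40, 39, 42, None, None, None, 48]
BFS from the root, enqueuing left then right child of each popped node:
  queue [15] -> pop 15, enqueue [3, 29], visited so far: [15]
  queue [3, 29] -> pop 3, enqueue [none], visited so far: [15, 3]
  queue [29] -> pop 29, enqueue [40], visited so far: [15, 3, 29]
  queue [40] -> pop 40, enqueue [39, 42], visited so far: [15, 3, 29, 40]
  queue [39, 42] -> pop 39, enqueue [none], visited so far: [15, 3, 29, 40, 39]
  queue [42] -> pop 42, enqueue [48], visited so far: [15, 3, 29, 40, 39, 42]
  queue [48] -> pop 48, enqueue [none], visited so far: [15, 3, 29, 40, 39, 42, 48]
Result: [15, 3, 29, 40, 39, 42, 48]


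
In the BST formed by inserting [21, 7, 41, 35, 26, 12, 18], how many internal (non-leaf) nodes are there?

Tree built from: [21, 7, 41, 35, 26, 12, 18]
Tree (level-order array): [21, 7, 41, None, 12, 35, None, None, 18, 26]
Rule: An internal node has at least one child.
Per-node child counts:
  node 21: 2 child(ren)
  node 7: 1 child(ren)
  node 12: 1 child(ren)
  node 18: 0 child(ren)
  node 41: 1 child(ren)
  node 35: 1 child(ren)
  node 26: 0 child(ren)
Matching nodes: [21, 7, 12, 41, 35]
Count of internal (non-leaf) nodes: 5


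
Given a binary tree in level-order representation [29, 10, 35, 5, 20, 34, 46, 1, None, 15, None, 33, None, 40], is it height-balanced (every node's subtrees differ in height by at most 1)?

Tree (level-order array): [29, 10, 35, 5, 20, 34, 46, 1, None, 15, None, 33, None, 40]
Definition: a tree is height-balanced if, at every node, |h(left) - h(right)| <= 1 (empty subtree has height -1).
Bottom-up per-node check:
  node 1: h_left=-1, h_right=-1, diff=0 [OK], height=0
  node 5: h_left=0, h_right=-1, diff=1 [OK], height=1
  node 15: h_left=-1, h_right=-1, diff=0 [OK], height=0
  node 20: h_left=0, h_right=-1, diff=1 [OK], height=1
  node 10: h_left=1, h_right=1, diff=0 [OK], height=2
  node 33: h_left=-1, h_right=-1, diff=0 [OK], height=0
  node 34: h_left=0, h_right=-1, diff=1 [OK], height=1
  node 40: h_left=-1, h_right=-1, diff=0 [OK], height=0
  node 46: h_left=0, h_right=-1, diff=1 [OK], height=1
  node 35: h_left=1, h_right=1, diff=0 [OK], height=2
  node 29: h_left=2, h_right=2, diff=0 [OK], height=3
All nodes satisfy the balance condition.
Result: Balanced


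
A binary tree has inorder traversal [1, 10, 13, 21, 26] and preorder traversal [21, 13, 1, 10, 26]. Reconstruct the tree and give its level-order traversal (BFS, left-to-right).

Inorder:  [1, 10, 13, 21, 26]
Preorder: [21, 13, 1, 10, 26]
Algorithm: preorder visits root first, so consume preorder in order;
for each root, split the current inorder slice at that value into
left-subtree inorder and right-subtree inorder, then recurse.
Recursive splits:
  root=21; inorder splits into left=[1, 10, 13], right=[26]
  root=13; inorder splits into left=[1, 10], right=[]
  root=1; inorder splits into left=[], right=[10]
  root=10; inorder splits into left=[], right=[]
  root=26; inorder splits into left=[], right=[]
Reconstructed level-order: [21, 13, 26, 1, 10]
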